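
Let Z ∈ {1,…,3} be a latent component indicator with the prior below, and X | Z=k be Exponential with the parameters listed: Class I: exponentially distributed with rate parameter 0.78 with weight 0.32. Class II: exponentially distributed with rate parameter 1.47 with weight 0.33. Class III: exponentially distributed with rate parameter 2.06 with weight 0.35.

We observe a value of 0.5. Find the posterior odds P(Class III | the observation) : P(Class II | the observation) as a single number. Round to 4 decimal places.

1.1066

Only the two components matter; the odds are (π_i f_i(x)) / (π_j f_j(x)).
Component likelihoods at x = 0.5:
  f_I = 0.78·e^(−0.78·0.5) = 0.78·e^(−0.3900) = 0.528104
  f_II = 1.47·e^(−1.47·0.5) = 1.47·e^(−0.7350) = 0.704873
  f_III = 2.06·e^(−2.06·0.5) = 2.06·e^(−1.0300) = 0.735434
Odds = (0.35/0.33) × (0.735434/0.704873) = 1.06061 × 1.04336 ≈ 1.1066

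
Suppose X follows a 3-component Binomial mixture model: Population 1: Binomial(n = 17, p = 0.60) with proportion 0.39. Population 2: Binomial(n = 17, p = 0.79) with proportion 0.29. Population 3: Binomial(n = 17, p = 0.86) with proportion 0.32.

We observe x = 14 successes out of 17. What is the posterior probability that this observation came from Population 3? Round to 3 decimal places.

0.473

Apply Bayes' rule: the posterior for each component is proportional to its prior times its likelihood at x.
Binomial probabilities:
  p_1 = 0.0341041
  p_2 = 0.232245
  p_3 = 0.225877
Prior × likelihood for each component:
  π_1·p_1 = 0.39 × 0.0341041 = 0.0133006
  π_2·p_2 = 0.29 × 0.232245 = 0.067351
  π_3·p_3 = 0.32 × 0.225877 = 0.0722805
Evidence: 0.0133006 + 0.067351 + 0.0722805 = 0.152932
P(Population 3 | the observation) ≈ 0.473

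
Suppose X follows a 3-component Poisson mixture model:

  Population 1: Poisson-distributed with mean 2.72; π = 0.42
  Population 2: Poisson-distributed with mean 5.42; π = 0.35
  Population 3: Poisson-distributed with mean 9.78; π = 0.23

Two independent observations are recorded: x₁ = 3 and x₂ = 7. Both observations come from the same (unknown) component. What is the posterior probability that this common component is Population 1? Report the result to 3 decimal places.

Apply Bayes' rule: the posterior for each component is proportional to its prior times its likelihood at x.
Since both observations come from the same component, the likelihood for component k is f_k(x₁)·f_k(x₂).
  p_1 = [e^(−2.72)·2.72^3/3! = 0.22094] × [0.014397] = 0.00318087
  p_2 = [e^(−5.42)·5.42^3/3! = 0.117482] × [0.120695] = 0.0141794
  p_3 = [e^(−9.78)·9.78^3/3! = 0.00881993] × [0.0960597] = 0.00084724
Multiply by the mixture weights:
  π_1·p_1 = 0.42 × 0.00318087 = 0.00133596
  π_2·p_2 = 0.35 × 0.0141794 = 0.0049628
  π_3·p_3 = 0.23 × 0.00084724 = 0.000194865
Normaliser: 0.00133596 + 0.0049628 + 0.000194865 = 0.00649363
Responsibility of Population 1: 0.00133596 / 0.00649363 ≈ 0.206

0.206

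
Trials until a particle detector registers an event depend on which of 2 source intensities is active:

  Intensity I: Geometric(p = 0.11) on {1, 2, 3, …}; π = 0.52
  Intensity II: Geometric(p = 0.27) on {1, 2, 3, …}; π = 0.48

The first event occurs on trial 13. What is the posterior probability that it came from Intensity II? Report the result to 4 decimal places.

0.1736

Apply Bayes' rule: the posterior for each component is proportional to its prior times its likelihood at x.
Evaluate each component's likelihood at the observed value:
  L_I = 0.0271689
  L_II = 0.00618355
Prior × likelihood for each component:
  π_I·L_I = 0.52 × 0.0271689 = 0.0141279
  π_II·L_II = 0.48 × 0.00618355 = 0.00296811
Normaliser: 0.0141279 + 0.00296811 = 0.017096
So the posterior for Intensity II is 0.00296811 / 0.017096 ≈ 0.1736.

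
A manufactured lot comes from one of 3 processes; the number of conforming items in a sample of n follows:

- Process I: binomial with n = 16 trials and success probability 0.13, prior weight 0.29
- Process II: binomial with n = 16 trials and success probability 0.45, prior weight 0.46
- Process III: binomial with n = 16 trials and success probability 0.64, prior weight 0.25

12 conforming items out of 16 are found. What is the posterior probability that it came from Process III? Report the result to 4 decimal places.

0.8723

The responsibility of component k is P(Z=k) f_k(x) divided by Σ_j P(Z=j) f_j(x).
Binomial probabilities:
  f_I = C(16,12)·0.13^12·0.87^4 = 1820·2.32981e-11·0.572898 = 2.42923e-08
  f_II = C(16,12)·0.45^12·0.55^4 = 1820·6.89525e-05·0.0915063 = 0.0114834
  f_III = C(16,12)·0.64^12·0.36^4 = 1820·0.00472237·0.0167962 = 0.144358
Unnormalised posteriors:
  P(Z=I)·f_I = 0.29 × 2.42923e-08 = 7.04477e-09
  P(Z=II)·f_II = 0.46 × 0.0114834 = 0.00528239
  P(Z=III)·f_III = 0.25 × 0.144358 = 0.0360895
Marginal: 7.04477e-09 + 0.00528239 + 0.0360895 = 0.0413719
P(Process III | data) ≈ 0.8723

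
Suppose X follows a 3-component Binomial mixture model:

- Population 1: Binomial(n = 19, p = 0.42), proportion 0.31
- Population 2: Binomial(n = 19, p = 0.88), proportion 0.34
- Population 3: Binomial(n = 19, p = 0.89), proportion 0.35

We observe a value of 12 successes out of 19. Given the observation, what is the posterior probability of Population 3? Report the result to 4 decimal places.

Posterior ∝ prior × likelihood, so P(k | x) ∝ w_k f_k(x); normalise over all components.
Evaluate each component's likelihood at the observed value:
  f_1 = C(19,12)·0.42^12·0.58^7 = 50388·3.01295e-05·0.0220798 = 0.0335208
  f_2 = C(19,12)·0.88^12·0.12^7 = 50388·0.215671·3.58318e-07 = 0.00389393
  f_3 = C(19,12)·0.89^12·0.11^7 = 50388·0.24699·1.94872e-07 = 0.00242525
Weight by the priors:
  w_1·f_1 = 0.31 × 0.0335208 = 0.0103915
  w_2·f_2 = 0.34 × 0.00389393 = 0.00132394
  w_3·f_3 = 0.35 × 0.00242525 = 0.000848836
Evidence: 0.0103915 + 0.00132394 + 0.000848836 = 0.0125642
So the posterior for Population 3 is 0.000848836 / 0.0125642 ≈ 0.0676.

0.0676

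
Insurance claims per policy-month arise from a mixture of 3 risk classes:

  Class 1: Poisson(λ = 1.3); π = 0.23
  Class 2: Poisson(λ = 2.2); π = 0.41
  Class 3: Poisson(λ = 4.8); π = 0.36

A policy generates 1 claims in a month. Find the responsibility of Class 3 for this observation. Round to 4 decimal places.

0.0727

By Bayes' theorem, P(k | x) = w_k f_k(x) / Σ_j w_j f_j(x).
Evaluate each component's likelihood at the observed value:
  f_1 = e^(−1.3)·1.3^1/1! = 0.354291
  f_2 = e^(−2.2)·2.2^1/1! = 0.243767
  f_3 = e^(−4.8)·4.8^1/1! = 0.0395028
Prior × likelihood for each component:
  w_1·f_1 = 0.23 × 0.354291 = 0.081487
  w_2·f_2 = 0.41 × 0.243767 = 0.0999444
  w_3·f_3 = 0.36 × 0.0395028 = 0.014221
Denominator: 0.081487 + 0.0999444 + 0.014221 = 0.195652
Responsibility of Class 3: 0.014221 / 0.195652 ≈ 0.0727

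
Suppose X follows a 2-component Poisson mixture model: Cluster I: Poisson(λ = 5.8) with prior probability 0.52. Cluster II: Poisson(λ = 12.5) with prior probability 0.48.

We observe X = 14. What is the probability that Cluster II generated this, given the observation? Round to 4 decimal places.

0.9815

The responsibility of component k is w_k f_k(x) divided by Σ_j w_j f_j(x).
Component likelihoods at x = 14:
  p_I = 0.00169307
  p_II = 0.0971965
Unnormalised posteriors:
  w_I·p_I = 0.52 × 0.00169307 = 0.000880398
  w_II·p_II = 0.48 × 0.0971965 = 0.0466543
Normaliser: 0.000880398 + 0.0466543 = 0.0475347
P(Cluster II | data) = 0.0466543 / 0.0475347 ≈ 0.9815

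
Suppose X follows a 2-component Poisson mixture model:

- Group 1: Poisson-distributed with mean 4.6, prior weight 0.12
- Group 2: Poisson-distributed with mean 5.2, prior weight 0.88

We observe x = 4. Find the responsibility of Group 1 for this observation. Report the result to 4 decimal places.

0.1321

Apply Bayes' rule: the posterior for each component is proportional to its prior times its likelihood at x.
Poisson probabilities:
  L_1 = 0.187528
  L_2 = 0.168063
Unnormalised posteriors:
  π_1·L_1 = 0.12 × 0.187528 = 0.0225033
  π_2·L_2 = 0.88 × 0.168063 = 0.147895
Normaliser: 0.0225033 + 0.147895 = 0.170398
P(Group 1 | 4) = 0.0225033 / 0.170398 ≈ 0.1321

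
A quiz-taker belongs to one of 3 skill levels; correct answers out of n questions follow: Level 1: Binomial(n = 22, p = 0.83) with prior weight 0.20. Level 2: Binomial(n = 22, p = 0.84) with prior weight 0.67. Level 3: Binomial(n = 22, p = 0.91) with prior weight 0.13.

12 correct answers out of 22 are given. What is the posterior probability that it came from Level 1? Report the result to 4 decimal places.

The responsibility of component k is P(Z=k) f_k(x) divided by Σ_j P(Z=j) f_j(x).
Binomial probabilities:
  f_1 = 0.00139345
  f_2 = 0.000877441
  f_3 = 7.2709e-06
Prior × likelihood for each component:
  P(Z=1)·f_1 = 0.20 × 0.00139345 = 0.000278691
  P(Z=2)·f_2 = 0.67 × 0.000877441 = 0.000587885
  P(Z=3)·f_3 = 0.13 × 7.2709e-06 = 9.45217e-07
Sum: 0.000278691 + 0.000587885 + 9.45217e-07 = 0.000867522
Responsibility of Level 1: 0.000278691 / 0.000867522 ≈ 0.3212

0.3212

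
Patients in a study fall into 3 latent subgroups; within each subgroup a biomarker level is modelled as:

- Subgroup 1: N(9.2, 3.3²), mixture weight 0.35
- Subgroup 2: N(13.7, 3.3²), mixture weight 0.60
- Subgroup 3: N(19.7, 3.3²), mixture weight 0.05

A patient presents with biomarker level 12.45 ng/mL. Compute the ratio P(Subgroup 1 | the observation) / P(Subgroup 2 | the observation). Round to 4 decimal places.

Only the two components matter; the odds are (π_i f_i(x)) / (π_j f_j(x)).
Normal densities:
  L_1 = (1/(3.3·√(2π)))·exp(−(12.45−9.2)²/(2·3.3²)) = 0.120892·exp(-0.48496) = 0.0744354
  L_2 = (1/(3.3·√(2π)))·exp(−(12.45−13.7)²/(2·3.3²)) = 0.120892·exp(-0.07174) = 0.112523
  L_3 = (1/(3.3·√(2π)))·exp(−(12.45−19.7)²/(2·3.3²)) = 0.120892·exp(-2.41334) = 0.0108217
Posterior odds = (π_1·L_1) / (π_2·L_2) = (0.35·0.0744354) / (0.60·0.112523) = 0.0260524 / 0.0675136 ≈ 0.3859

0.3859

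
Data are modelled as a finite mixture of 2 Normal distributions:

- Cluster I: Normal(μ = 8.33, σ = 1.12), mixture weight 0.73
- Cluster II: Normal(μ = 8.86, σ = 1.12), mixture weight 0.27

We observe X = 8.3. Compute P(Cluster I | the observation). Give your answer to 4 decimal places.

Apply Bayes' rule: the posterior for each component is proportional to its prior times its likelihood at x.
Component likelihoods at x = 8.3:
  f_I = 0.356071
  f_II = 0.314344
Unnormalised posteriors:
  P(Z=I)·f_I = 0.73 × 0.356071 = 0.259932
  P(Z=II)·f_II = 0.27 × 0.314344 = 0.0848729
Denominator: 0.259932 + 0.0848729 = 0.344805
P(Cluster I | the observation) = 0.259932 / 0.344805 ≈ 0.7539

0.7539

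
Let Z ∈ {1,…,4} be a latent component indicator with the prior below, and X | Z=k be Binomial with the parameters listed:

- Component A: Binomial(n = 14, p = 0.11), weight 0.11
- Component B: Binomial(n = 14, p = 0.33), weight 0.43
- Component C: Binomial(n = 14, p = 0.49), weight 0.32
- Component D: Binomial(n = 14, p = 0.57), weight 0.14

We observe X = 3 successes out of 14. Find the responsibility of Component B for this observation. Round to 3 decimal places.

Posterior ∝ prior × likelihood, so P(k | x) ∝ w_k f_k(x); normalise over all components.
Binomial probabilities:
  L_A = C(14,3)·0.11^3·0.89^11 = 364·0.001331·0.277517 = 0.134453
  L_B = C(14,3)·0.33^3·0.67^11 = 364·0.035937·0.012213 = 0.159759
  L_C = C(14,3)·0.49^3·0.51^11 = 364·0.117649·0.000607116 = 0.0259993
  L_D = C(14,3)·0.57^3·0.43^11 = 364·0.185193·9.29294e-05 = 0.00626439
Weight by the priors:
  w_A·L_A = 0.11 × 0.134453 = 0.0147898
  w_B·L_B = 0.43 × 0.159759 = 0.0686965
  w_C·L_C = 0.32 × 0.0259993 = 0.00831977
  w_D·L_D = 0.14 × 0.00626439 = 0.000877015
Evidence: 0.0147898 + 0.0686965 + 0.00831977 + 0.000877015 = 0.0926831
So the posterior for Component B is 0.0686965 / 0.0926831 ≈ 0.741.

0.741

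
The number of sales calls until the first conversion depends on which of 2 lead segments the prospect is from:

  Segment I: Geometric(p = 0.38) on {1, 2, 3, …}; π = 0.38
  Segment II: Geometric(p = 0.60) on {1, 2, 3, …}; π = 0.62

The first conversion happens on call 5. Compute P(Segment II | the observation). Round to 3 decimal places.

0.309

P(component k | x) = π_k·f_k(x) / marginal(x), where marginal(x) = Σ_j π_j·f_j(x).
Component likelihoods at x = 5:
  p_I = 0.38·(1−0.38)^4 = 0.38·0.147763 = 0.0561501
  p_II = 0.60·(1−0.60)^4 = 0.60·0.0256 = 0.01536
Weight by the priors:
  π_I·p_I = 0.38 × 0.0561501 = 0.021337
  π_II·p_II = 0.62 × 0.01536 = 0.0095232
Denominator: 0.021337 + 0.0095232 = 0.0308602
P(Segment II | x) ≈ 0.309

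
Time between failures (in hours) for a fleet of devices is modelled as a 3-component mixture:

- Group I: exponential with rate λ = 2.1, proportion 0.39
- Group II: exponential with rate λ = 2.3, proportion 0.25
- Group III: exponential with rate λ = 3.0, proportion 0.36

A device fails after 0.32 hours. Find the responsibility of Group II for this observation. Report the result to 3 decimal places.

P(component k | x) = w_k·f_k(x) / marginal(x), where marginal(x) = Σ_j w_j·f_j(x).
Evaluate each component's likelihood at the observed value:
  f_I = 2.1·e^(−2.1·0.32) = 2.1·e^(−0.6720) = 1.07244
  f_II = 2.3·e^(−2.3·0.32) = 2.3·e^(−0.7360) = 1.10176
  f_III = 3.0·e^(−3.0·0.32) = 3.0·e^(−0.9600) = 1.14868
Multiply by the mixture weights:
  w_I·f_I = 0.39 × 1.07244 = 0.418252
  w_II·f_II = 0.25 × 1.10176 = 0.27544
  w_III·f_III = 0.36 × 1.14868 = 0.413524
Sum: 0.418252 + 0.27544 + 0.413524 = 1.10722
Responsibility of Group II: 0.27544 / 1.10722 ≈ 0.249

0.249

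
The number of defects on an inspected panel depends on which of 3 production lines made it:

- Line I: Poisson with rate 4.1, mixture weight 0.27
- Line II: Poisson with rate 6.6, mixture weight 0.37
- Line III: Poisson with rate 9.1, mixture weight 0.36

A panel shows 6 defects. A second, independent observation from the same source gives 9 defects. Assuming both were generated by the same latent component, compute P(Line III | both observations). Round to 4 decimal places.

The responsibility of component k is π_k f_k(x) divided by Σ_j π_j f_j(x).
Since both observations come from the same component, the likelihood for component k is f_k(x₁)·f_k(x₂).
  f_I = [0.109336] × [0.0149515] = 0.00163474
  f_II = [0.156166] × [0.0890818] = 0.0139116
  f_III = [0.0880716] × [0.131683] = 0.0115975
Prior × likelihood for each component:
  π_I·f_I = 0.27 × 0.00163474 = 0.000441379
  π_II·f_II = 0.37 × 0.0139116 = 0.00514728
  π_III·f_III = 0.36 × 0.0115975 = 0.00417511
Denominator: 0.000441379 + 0.00514728 + 0.00417511 = 0.00976378
So the posterior for Line III is 0.00417511 / 0.00976378 ≈ 0.4276.

0.4276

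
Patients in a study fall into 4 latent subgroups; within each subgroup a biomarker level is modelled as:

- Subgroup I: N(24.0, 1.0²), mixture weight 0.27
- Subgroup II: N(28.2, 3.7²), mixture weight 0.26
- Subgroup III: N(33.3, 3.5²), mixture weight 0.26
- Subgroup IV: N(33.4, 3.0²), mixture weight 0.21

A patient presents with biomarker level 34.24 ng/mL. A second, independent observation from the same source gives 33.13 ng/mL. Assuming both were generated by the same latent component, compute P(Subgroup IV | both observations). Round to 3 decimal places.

0.498

Posterior ∝ prior × likelihood, so P(k | x) ∝ π_k f_k(x); normalise over all components.
Since both observations come from the same component, the likelihood for component k is f_k(x₁)·f_k(x₂).
  L_I = [(1/(1.0·√(2π)))·exp(−(34.24−24.0)²/(2·1.0²)) = 0.398942·exp(-52.42880) = 6.78221e-24] × [3.16366e-19] = 2.14566e-42
  L_II = [(1/(3.7·√(2π)))·exp(−(34.24−28.2)²/(2·3.7²)) = 0.107822·exp(-1.33242) = 0.0284477] × [0.0443803] = 0.00126252
  L_III = [(1/(3.5·√(2π)))·exp(−(34.24−33.3)²/(2·3.5²)) = 0.113984·exp(-0.03607) = 0.109946] × [0.113849] = 0.0125172
  L_IV = [(1/(3.0·√(2π)))·exp(−(34.24−33.4)²/(2·3.0²)) = 0.132981·exp(-0.03920) = 0.127869] × [0.132443] = 0.0169354
Prior × likelihood for each component:
  π_I·L_I = 0.27 × 2.14566e-42 = 5.79328e-43
  π_II·L_II = 0.26 × 0.00126252 = 0.000328254
  π_III·L_III = 0.26 × 0.0125172 = 0.00325448
  π_IV·L_IV = 0.21 × 0.0169354 = 0.00355643
Evidence: 5.79328e-43 + 0.000328254 + 0.00325448 + 0.00355643 = 0.00713916
P(Subgroup IV | data) = 0.00355643 / 0.00713916 ≈ 0.498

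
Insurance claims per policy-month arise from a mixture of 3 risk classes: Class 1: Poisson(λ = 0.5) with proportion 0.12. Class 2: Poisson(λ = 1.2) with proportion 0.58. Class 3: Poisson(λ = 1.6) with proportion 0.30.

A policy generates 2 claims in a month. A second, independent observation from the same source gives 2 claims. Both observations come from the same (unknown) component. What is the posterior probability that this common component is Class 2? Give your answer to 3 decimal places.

0.568

The responsibility of component k is π_k f_k(x) divided by Σ_j π_j f_j(x).
Since both observations come from the same component, the likelihood for component k is f_k(x₁)·f_k(x₂).
  p_1 = [e^(−0.5)·0.5^2/2! = 0.0758163] × [0.0758163] = 0.00574812
  p_2 = [e^(−1.2)·1.2^2/2! = 0.21686] × [0.21686] = 0.0470282
  p_3 = [e^(−1.6)·1.6^2/2! = 0.258428] × [0.258428] = 0.0667848
Multiply by the mixture weights:
  π_1·p_1 = 0.12 × 0.00574812 = 0.000689774
  π_2·p_2 = 0.58 × 0.0470282 = 0.0272763
  π_3·p_3 = 0.30 × 0.0667848 = 0.0200354
Marginal: 0.000689774 + 0.0272763 + 0.0200354 = 0.0480016
P(Class 2 | x₁, x₂) ≈ 0.568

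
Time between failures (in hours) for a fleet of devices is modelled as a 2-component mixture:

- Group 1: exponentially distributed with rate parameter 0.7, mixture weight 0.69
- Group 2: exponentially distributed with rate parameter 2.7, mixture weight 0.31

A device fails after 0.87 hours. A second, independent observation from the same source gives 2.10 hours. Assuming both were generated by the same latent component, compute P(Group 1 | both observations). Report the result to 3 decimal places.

The responsibility of component k is w_k f_k(x) divided by Σ_j w_j f_j(x).
Since both observations come from the same component, the likelihood for component k is f_k(x₁)·f_k(x₂).
  f_1 = [0.7·e^(−0.7·0.87) = 0.7·e^(−0.6090) = 0.380726] × [0.160948] = 0.0612771
  f_2 = [2.7·e^(−2.7·0.87) = 2.7·e^(−2.3490) = 0.257754] × [0.00930924] = 0.0023995
Prior × likelihood for each component:
  w_1·f_1 = 0.69 × 0.0612771 = 0.0422812
  w_2·f_2 = 0.31 × 0.0023995 = 0.000743844
Evidence: 0.0422812 + 0.000743844 = 0.043025
P(Group 1 | x₁,x₂) = 0.0422812 / 0.043025 ≈ 0.983

0.983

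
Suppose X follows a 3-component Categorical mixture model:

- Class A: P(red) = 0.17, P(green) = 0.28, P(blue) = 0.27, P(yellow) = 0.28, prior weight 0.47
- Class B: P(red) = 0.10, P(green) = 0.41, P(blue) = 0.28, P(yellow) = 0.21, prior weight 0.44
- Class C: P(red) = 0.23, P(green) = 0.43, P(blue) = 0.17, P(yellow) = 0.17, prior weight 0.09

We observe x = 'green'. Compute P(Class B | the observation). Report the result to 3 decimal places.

0.514

P(component k | x) = π_k·f_k(x) / marginal(x), where marginal(x) = Σ_j π_j·f_j(x).
Categorical probabilities:
  L_A = P(green | comp) = 0.28
  L_B = P(green | comp) = 0.41
  L_C = P(green | comp) = 0.43
Unnormalised posteriors:
  π_A·L_A = 0.47 × 0.28 = 0.1316
  π_B·L_B = 0.44 × 0.41 = 0.1804
  π_C·L_C = 0.09 × 0.43 = 0.0387
Normaliser: 0.1316 + 0.1804 + 0.0387 = 0.3507
Responsibility of Class B: 0.1804 / 0.3507 ≈ 0.514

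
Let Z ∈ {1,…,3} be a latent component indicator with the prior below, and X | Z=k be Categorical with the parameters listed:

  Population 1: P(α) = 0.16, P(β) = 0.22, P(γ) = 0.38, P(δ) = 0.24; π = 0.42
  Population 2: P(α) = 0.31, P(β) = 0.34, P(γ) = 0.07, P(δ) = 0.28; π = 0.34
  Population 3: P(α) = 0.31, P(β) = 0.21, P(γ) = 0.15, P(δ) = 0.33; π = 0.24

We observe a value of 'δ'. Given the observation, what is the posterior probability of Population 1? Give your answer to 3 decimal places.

0.366

The responsibility of component k is π_k f_k(x) divided by Σ_j π_j f_j(x).
Categorical probabilities:
  p_1 = P(δ | comp) = 0.24
  p_2 = P(δ | comp) = 0.28
  p_3 = P(δ | comp) = 0.33
Unnormalised posteriors:
  π_1·p_1 = 0.42 × 0.24 = 0.1008
  π_2·p_2 = 0.34 × 0.28 = 0.0952
  π_3·p_3 = 0.24 × 0.33 = 0.0792
Denominator: 0.1008 + 0.0952 + 0.0792 = 0.2752
Responsibility of Population 1: 0.1008 / 0.2752 ≈ 0.366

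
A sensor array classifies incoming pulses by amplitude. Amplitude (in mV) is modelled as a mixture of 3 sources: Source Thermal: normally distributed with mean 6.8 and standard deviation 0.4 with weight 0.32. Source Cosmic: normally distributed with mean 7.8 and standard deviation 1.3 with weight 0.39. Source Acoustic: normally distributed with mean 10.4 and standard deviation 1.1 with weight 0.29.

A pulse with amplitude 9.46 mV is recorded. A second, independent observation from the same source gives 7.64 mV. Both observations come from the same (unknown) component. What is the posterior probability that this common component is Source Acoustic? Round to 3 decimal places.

P(component k | x) = w_k·f_k(x) / marginal(x), where marginal(x) = Σ_j w_j·f_j(x).
Since both observations come from the same component, the likelihood for component k is f_k(x₁)·f_k(x₂).
  p_Thermal = [2.48918e-10] × [0.109959] = 2.73708e-11
  p_Cosmic = [0.1358] × [0.304563] = 0.0413598
  p_Acoustic = [0.251736] × [0.0155761] = 0.00392107
Weight by the priors:
  w_Thermal·p_Thermal = 0.32 × 2.73708e-11 = 8.75865e-12
  w_Cosmic·p_Cosmic = 0.39 × 0.0413598 = 0.0161303
  w_Acoustic·p_Acoustic = 0.29 × 0.00392107 = 0.00113711
Evidence: 8.75865e-12 + 0.0161303 + 0.00113711 = 0.0172674
P(Source Acoustic | x) ≈ 0.066

0.066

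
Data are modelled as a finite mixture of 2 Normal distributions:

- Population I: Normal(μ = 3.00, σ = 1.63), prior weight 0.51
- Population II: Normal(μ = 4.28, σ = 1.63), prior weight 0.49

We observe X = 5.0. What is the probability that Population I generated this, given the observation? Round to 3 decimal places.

0.351

The responsibility of component k is π_k f_k(x) divided by Σ_j π_j f_j(x).
Component likelihoods at x = 5.0:
  p_I = (1/(1.63·√(2π)))·exp(−(5.0−3.00)²/(2·1.63²)) = 0.244750·exp(-0.75276) = 0.115293
  p_II = (1/(1.63·√(2π)))·exp(−(5.0−4.28)²/(2·1.63²)) = 0.244750·exp(-0.09756) = 0.222
Multiply by the mixture weights:
  π_I·p_I = 0.51 × 0.115293 = 0.0587996
  π_II·p_II = 0.49 × 0.222 = 0.10878
Sum: 0.0587996 + 0.10878 = 0.16758
Responsibility of Population I: 0.0587996 / 0.16758 ≈ 0.351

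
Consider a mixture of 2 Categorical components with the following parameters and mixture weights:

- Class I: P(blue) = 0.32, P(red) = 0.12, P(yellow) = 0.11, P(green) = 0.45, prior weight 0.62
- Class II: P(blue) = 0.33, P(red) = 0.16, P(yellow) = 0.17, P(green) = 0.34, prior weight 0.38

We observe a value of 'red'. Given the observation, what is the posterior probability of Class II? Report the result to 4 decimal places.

P(component k | x) = w_k·f_k(x) / marginal(x), where marginal(x) = Σ_j w_j·f_j(x).
Evaluate each component's likelihood at the observed value:
  L_I = P(red | comp) = 0.12
  L_II = P(red | comp) = 0.16
Unnormalised posteriors:
  w_I·L_I = 0.62 × 0.12 = 0.0744
  w_II·L_II = 0.38 × 0.16 = 0.0608
Sum: 0.0744 + 0.0608 = 0.1352
Responsibility of Class II: 0.0608 / 0.1352 ≈ 0.4497

0.4497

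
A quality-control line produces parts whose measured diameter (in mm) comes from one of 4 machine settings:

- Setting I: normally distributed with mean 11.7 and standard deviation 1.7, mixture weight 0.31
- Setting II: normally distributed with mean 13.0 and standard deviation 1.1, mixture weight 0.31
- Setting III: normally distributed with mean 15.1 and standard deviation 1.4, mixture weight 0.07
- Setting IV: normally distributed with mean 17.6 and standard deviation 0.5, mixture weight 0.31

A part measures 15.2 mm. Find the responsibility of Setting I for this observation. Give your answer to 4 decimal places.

0.1993

Posterior ∝ prior × likelihood, so P(k | x) ∝ w_k f_k(x); normalise over all components.
Component likelihoods at x = 15.2 mm:
  p_I = (1/(1.7·√(2π)))·exp(−(15.2−11.7)²/(2·1.7²)) = 0.234672·exp(-2.11938) = 0.0281856
  p_II = (1/(1.1·√(2π)))·exp(−(15.2−13.0)²/(2·1.1²)) = 0.362675·exp(-2.00000) = 0.0490827
  p_III = (1/(1.4·√(2π)))·exp(−(15.2−15.1)²/(2·1.4²)) = 0.284959·exp(-0.00255) = 0.284233
  p_IV = (1/(0.5·√(2π)))·exp(−(15.2−17.6)²/(2·0.5²)) = 0.797885·exp(-11.52000) = 7.9226e-06
Weight by the priors:
  w_I·p_I = 0.31 × 0.0281856 = 0.00873754
  w_II·p_II = 0.31 × 0.0490827 = 0.0152156
  w_III·p_III = 0.07 × 0.284233 = 0.0198963
  w_IV·p_IV = 0.31 × 7.9226e-06 = 2.45601e-06
Marginal: 0.00873754 + 0.0152156 + 0.0198963 + 2.45601e-06 = 0.0438519
P(Setting I | data) ≈ 0.1993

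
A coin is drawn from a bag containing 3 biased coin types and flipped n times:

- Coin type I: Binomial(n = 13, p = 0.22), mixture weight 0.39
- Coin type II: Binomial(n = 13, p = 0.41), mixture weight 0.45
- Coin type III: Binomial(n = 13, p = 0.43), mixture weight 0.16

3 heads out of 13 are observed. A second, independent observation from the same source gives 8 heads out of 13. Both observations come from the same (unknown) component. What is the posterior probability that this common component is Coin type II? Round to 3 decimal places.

Posterior ∝ prior × likelihood, so P(k | x) ∝ π_k f_k(x); normalise over all components.
Since both observations come from the same component, the likelihood for component k is f_k(x₁)·f_k(x₂).
  p_I = [C(13,3)·0.22^3·0.78^10 = 286·0.010648·0.0833578 = 0.253852] × [0.00203907] = 0.000517622
  p_II = [C(13,3)·0.41^3·0.59^10 = 286·0.068921·0.00511117 = 0.100748] × [0.0734699] = 0.00740197
  p_III = [C(13,3)·0.43^3·0.57^10 = 286·0.079507·0.00362033 = 0.0823228] × [0.0905108] = 0.0074511
Multiply by the mixture weights:
  π_I·p_I = 0.39 × 0.000517622 = 0.000201873
  π_II·p_II = 0.45 × 0.00740197 = 0.00333089
  π_III·p_III = 0.16 × 0.0074511 = 0.00119218
Marginal: 0.000201873 + 0.00333089 + 0.00119218 = 0.00472493
P(Coin type II | x₁, x₂) = 0.00333089 / 0.00472493 ≈ 0.705

0.705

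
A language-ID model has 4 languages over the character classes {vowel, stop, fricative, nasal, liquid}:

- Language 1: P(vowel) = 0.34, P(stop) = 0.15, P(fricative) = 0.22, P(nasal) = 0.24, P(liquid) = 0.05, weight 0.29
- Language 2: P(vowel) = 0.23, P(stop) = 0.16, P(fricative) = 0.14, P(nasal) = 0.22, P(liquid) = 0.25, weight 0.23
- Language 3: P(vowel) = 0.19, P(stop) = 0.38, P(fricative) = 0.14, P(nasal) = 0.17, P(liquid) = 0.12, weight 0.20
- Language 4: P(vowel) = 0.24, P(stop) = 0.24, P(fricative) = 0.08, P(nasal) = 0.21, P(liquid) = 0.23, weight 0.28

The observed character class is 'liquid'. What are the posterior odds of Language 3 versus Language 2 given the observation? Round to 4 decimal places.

0.4174

The posterior odds equal the prior odds times the likelihood ratio: (π_i/π_j)·(f_i(x)/f_j(x)).
Evaluate each component's likelihood at the observed value:
  f_1 = 0.05
  f_2 = 0.25
  f_3 = 0.12
  f_4 = 0.23
Odds = (0.20/0.23) × (0.12/0.25) = 0.869565 × 0.48 ≈ 0.4174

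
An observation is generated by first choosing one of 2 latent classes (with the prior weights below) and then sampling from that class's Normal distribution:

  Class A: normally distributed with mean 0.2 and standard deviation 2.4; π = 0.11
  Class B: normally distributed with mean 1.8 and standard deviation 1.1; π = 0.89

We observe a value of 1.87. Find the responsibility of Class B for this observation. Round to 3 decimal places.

The responsibility of component k is P(Z=k) f_k(x) divided by Σ_j P(Z=j) f_j(x).
Evaluate each component's likelihood at the observed value:
  L_A = 0.130485
  L_B = 0.361941
Prior × likelihood for each component:
  P(Z=A)·L_A = 0.11 × 0.130485 = 0.0143533
  P(Z=B)·L_B = 0.89 × 0.361941 = 0.322128
Evidence: 0.0143533 + 0.322128 = 0.336481
P(Class B | 1.87) = 0.322128 / 0.336481 ≈ 0.957

0.957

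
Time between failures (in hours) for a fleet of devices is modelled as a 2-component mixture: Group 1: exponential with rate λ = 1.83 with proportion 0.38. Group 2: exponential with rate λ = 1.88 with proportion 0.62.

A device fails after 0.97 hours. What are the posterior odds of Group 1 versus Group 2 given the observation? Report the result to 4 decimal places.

Only the two components matter; the odds are (w_i f_i(x)) / (w_j f_j(x)).
Component likelihoods at x = 0.97 hours:
  L_1 = 0.310124
  L_2 = 0.303514
Posterior odds = (w_1·L_1) / (w_2·L_2) = (0.38·0.310124) / (0.62·0.303514) = 0.117847 / 0.188179 ≈ 0.6263

0.6263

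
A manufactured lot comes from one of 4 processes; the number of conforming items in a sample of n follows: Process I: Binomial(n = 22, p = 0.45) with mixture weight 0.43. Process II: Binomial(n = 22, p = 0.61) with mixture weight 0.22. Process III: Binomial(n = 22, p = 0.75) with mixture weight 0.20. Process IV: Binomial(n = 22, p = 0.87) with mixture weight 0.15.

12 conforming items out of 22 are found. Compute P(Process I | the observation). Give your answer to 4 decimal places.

Apply Bayes' rule: the posterior for each component is proportional to its prior times its likelihood at x.
Component likelihoods at x = 12 conforming items out of 22:
  f_I = C(22,12)·0.45^12·0.55^10 = 646646·6.89525e-05·0.00253295 = 0.112939
  f_II = C(22,12)·0.61^12·0.39^10 = 646646·0.00265435·8.14041e-05 = 0.139724
  f_III = C(22,12)·0.75^12·0.25^10 = 646646·0.0316764·9.53674e-07 = 0.0195345
  f_IV = C(22,12)·0.87^12·0.13^10 = 646646·0.188032·1.37858e-09 = 0.000167622
Multiply by the mixture weights:
  w_I·f_I = 0.43 × 0.112939 = 0.0485637
  w_II·f_II = 0.22 × 0.139724 = 0.0307393
  w_III·f_III = 0.20 × 0.0195345 = 0.0039069
  w_IV·f_IV = 0.15 × 0.000167622 = 2.51433e-05
Marginal: 0.0485637 + 0.0307393 + 0.0039069 + 2.51433e-05 = 0.083235
So the posterior for Process I is 0.0485637 / 0.083235 ≈ 0.5835.

0.5835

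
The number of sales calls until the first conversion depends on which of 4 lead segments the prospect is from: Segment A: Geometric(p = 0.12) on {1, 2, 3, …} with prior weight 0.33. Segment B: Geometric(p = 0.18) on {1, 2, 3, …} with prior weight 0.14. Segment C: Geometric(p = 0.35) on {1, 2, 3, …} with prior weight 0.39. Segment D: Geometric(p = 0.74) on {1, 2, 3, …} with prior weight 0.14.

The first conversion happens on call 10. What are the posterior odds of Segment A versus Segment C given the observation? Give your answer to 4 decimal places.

4.4329

Posterior odds = (P(Z=i) f_i(x)) / (P(Z=j) f_j(x)); the normalising sum cancels.
Geometric probabilities:
  L_A = 0.12·(1−0.12)^9 = 0.12·0.316478 = 0.0379774
  L_B = 0.18·(1−0.18)^9 = 0.18·0.16762 = 0.0301715
  L_C = 0.35·(1−0.35)^9 = 0.35·0.0207119 = 0.00724917
  L_D = 0.74·(1−0.74)^9 = 0.74·5.4295e-06 = 4.01783e-06
Odds = (0.33/0.39) × (0.0379774/0.00724917) = 0.846154 × 5.23886 ≈ 4.4329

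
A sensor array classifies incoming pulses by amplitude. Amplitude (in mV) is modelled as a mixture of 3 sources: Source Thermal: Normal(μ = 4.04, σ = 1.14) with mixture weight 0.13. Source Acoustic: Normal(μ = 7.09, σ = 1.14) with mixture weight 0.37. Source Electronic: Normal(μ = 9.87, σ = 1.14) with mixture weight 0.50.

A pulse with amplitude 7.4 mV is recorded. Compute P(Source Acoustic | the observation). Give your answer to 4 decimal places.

0.8781

The responsibility of component k is w_k f_k(x) divided by Σ_j w_j f_j(x).
Component likelihoods at x = 7.4 mV:
  f_Thermal = (1/(1.14·√(2π)))·exp(−(7.4−4.04)²/(2·1.14²)) = 0.349949·exp(-4.34349) = 0.00454623
  f_Acoustic = (1/(1.14·√(2π)))·exp(−(7.4−7.09)²/(2·1.14²)) = 0.349949·exp(-0.03697) = 0.337247
  f_Electronic = (1/(1.14·√(2π)))·exp(−(7.4−9.87)²/(2·1.14²)) = 0.349949·exp(-2.34722) = 0.0334672
Multiply by the mixture weights:
  w_Thermal·f_Thermal = 0.13 × 0.00454623 = 0.00059101
  w_Acoustic·f_Acoustic = 0.37 × 0.337247 = 0.124781
  w_Electronic·f_Electronic = 0.50 × 0.0334672 = 0.0167336
Evidence: 0.00059101 + 0.124781 + 0.0167336 = 0.142106
Responsibility of Source Acoustic: 0.124781 / 0.142106 ≈ 0.8781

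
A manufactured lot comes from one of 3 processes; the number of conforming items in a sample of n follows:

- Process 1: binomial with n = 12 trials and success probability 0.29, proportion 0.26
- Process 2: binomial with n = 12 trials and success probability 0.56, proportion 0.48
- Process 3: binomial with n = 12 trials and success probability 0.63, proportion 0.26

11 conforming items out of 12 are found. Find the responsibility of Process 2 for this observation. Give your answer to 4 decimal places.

0.3753

P(component k | x) = π_k·f_k(x) / marginal(x), where marginal(x) = Σ_j π_j·f_j(x).
Component likelihoods at x = 11 conforming items out of 12:
  f_1 = C(12,11)·0.29^11·0.71^1 = 12·1.22005e-06·0.71 = 1.03948e-05
  f_2 = C(12,11)·0.56^11·0.44^1 = 12·0.00169851·0.44 = 0.00896814
  f_3 = C(12,11)·0.63^11·0.37^1 = 12·0.00620506·0.37 = 0.0275505
Weight by the priors:
  π_1·f_1 = 0.26 × 1.03948e-05 = 2.70266e-06
  π_2·f_2 = 0.48 × 0.00896814 = 0.00430471
  π_3·f_3 = 0.26 × 0.0275505 = 0.00716312
Normaliser: 2.70266e-06 + 0.00430471 + 0.00716312 = 0.0114705
P(Process 2 | x) = 0.00430471 / 0.0114705 ≈ 0.3753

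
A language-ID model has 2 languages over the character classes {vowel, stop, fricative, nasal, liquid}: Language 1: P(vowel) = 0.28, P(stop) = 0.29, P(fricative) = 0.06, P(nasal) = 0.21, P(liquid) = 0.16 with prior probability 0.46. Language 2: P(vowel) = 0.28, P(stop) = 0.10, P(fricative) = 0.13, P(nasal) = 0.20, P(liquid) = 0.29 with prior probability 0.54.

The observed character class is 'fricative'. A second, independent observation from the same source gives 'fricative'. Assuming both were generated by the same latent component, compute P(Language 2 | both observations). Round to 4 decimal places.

The responsibility of component k is π_k f_k(x) divided by Σ_j π_j f_j(x).
Since both observations come from the same component, the likelihood for component k is f_k(x₁)·f_k(x₂).
  f_1 = [P(fricative | comp) = 0.06] × [0.06] = 0.0036
  f_2 = [P(fricative | comp) = 0.13] × [0.13] = 0.0169
Prior × likelihood for each component:
  π_1·f_1 = 0.46 × 0.0036 = 0.001656
  π_2·f_2 = 0.54 × 0.0169 = 0.009126
Denominator: 0.001656 + 0.009126 = 0.010782
Responsibility of Language 2: 0.009126 / 0.010782 ≈ 0.8464

0.8464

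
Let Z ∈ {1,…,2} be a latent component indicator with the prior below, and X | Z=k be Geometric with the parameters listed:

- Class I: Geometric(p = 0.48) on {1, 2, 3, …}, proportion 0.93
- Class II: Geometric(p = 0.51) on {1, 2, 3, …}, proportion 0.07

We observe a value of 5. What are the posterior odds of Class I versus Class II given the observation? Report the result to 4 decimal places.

Posterior odds = (w_i f_i(x)) / (w_j f_j(x)); the normalising sum cancels.
Evaluate each component's likelihood at the observed value:
  L_I = 0.48·(1−0.48)^4 = 0.48·0.0731162 = 0.0350958
  L_II = 0.51·(1−0.51)^4 = 0.51·0.057648 = 0.0294005
Odds = (0.93/0.07) × (0.0350958/0.0294005) = 13.2857 × 1.19371 ≈ 15.8593

15.8593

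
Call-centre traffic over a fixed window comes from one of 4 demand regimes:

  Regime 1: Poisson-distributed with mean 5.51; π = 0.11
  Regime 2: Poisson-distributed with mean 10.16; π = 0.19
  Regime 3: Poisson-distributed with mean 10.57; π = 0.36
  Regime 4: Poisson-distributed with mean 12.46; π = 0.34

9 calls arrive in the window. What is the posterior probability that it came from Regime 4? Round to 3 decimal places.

0.270

Posterior ∝ prior × likelihood, so P(k | x) ∝ π_k f_k(x); normalise over all components.
Poisson probabilities:
  L_1 = e^(−5.51)·5.51^9/9! = 0.0521962
  L_2 = e^(−10.16)·10.16^9/9! = 0.122984
  L_3 = e^(−10.57)·10.57^9/9! = 0.116525
  L_4 = e^(−12.46)·12.46^9/9! = 0.0773731
Weight by the priors:
  π_1·L_1 = 0.11 × 0.0521962 = 0.00574158
  π_2·L_2 = 0.19 × 0.122984 = 0.0233669
  π_3·L_3 = 0.36 × 0.116525 = 0.041949
  π_4·L_4 = 0.34 × 0.0773731 = 0.0263069
Evidence: 0.00574158 + 0.0233669 + 0.041949 + 0.0263069 = 0.0973644
So the posterior for Regime 4 is 0.0263069 / 0.0973644 ≈ 0.270.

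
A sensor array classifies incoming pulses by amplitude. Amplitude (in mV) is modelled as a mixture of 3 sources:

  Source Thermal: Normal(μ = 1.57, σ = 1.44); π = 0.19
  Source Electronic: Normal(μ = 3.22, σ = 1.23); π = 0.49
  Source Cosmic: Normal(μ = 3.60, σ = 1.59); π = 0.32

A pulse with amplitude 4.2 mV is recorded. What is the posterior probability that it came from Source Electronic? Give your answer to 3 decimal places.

Apply Bayes' rule: the posterior for each component is proportional to its prior times its likelihood at x.
Component likelihoods at x = 4.2 mV:
  p_Thermal = (1/(1.44·√(2π)))·exp(−(4.2−1.57)²/(2·1.44²)) = 0.277043·exp(-1.66785) = 0.0522649
  p_Electronic = (1/(1.23·√(2π)))·exp(−(4.2−3.22)²/(2·1.23²)) = 0.324343·exp(-0.31740) = 0.236134
  p_Cosmic = (1/(1.59·√(2π)))·exp(−(4.2−3.60)²/(2·1.59²)) = 0.250907·exp(-0.07120) = 0.233664
Weight by the priors:
  π_Thermal·p_Thermal = 0.19 × 0.0522649 = 0.00993034
  π_Electronic·p_Electronic = 0.49 × 0.236134 = 0.115706
  π_Cosmic·p_Cosmic = 0.32 × 0.233664 = 0.0747724
Denominator: 0.00993034 + 0.115706 + 0.0747724 = 0.200408
P(Source Electronic | x) = 0.115706 / 0.200408 ≈ 0.577

0.577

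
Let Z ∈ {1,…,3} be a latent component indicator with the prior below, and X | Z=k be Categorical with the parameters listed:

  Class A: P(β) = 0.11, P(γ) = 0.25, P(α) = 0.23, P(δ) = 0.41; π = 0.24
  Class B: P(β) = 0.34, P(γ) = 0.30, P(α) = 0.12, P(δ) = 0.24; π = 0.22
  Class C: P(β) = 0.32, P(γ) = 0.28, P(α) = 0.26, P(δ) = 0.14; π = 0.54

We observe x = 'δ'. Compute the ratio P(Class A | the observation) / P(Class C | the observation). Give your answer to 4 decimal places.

1.3016

The posterior odds equal the prior odds times the likelihood ratio: (P(Z=i)/P(Z=j))·(f_i(x)/f_j(x)).
Component likelihoods at x = 'δ':
  f_A = P(δ | comp) = 0.41
  f_B = P(δ | comp) = 0.24
  f_C = P(δ | comp) = 0.14
Odds = (0.24/0.54) × (0.41/0.14) = 0.444444 × 2.92857 ≈ 1.3016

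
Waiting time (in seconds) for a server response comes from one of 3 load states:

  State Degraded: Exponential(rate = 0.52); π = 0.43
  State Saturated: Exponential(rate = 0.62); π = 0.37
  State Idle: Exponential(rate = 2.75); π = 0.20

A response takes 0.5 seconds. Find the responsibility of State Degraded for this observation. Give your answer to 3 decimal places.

0.359

The responsibility of component k is P(Z=k) f_k(x) divided by Σ_j P(Z=j) f_j(x).
Component likelihoods at x = 0.5 seconds:
  p_Degraded = 0.400947
  p_Saturated = 0.454737
  p_Idle = 0.695309
Prior × likelihood for each component:
  P(Z=Degraded)·p_Degraded = 0.43 × 0.400947 = 0.172407
  P(Z=Saturated)·p_Saturated = 0.37 × 0.454737 = 0.168253
  P(Z=Idle)·p_Idle = 0.20 × 0.695309 = 0.139062
Denominator: 0.172407 + 0.168253 + 0.139062 = 0.479722
So the posterior for State Degraded is 0.172407 / 0.479722 ≈ 0.359.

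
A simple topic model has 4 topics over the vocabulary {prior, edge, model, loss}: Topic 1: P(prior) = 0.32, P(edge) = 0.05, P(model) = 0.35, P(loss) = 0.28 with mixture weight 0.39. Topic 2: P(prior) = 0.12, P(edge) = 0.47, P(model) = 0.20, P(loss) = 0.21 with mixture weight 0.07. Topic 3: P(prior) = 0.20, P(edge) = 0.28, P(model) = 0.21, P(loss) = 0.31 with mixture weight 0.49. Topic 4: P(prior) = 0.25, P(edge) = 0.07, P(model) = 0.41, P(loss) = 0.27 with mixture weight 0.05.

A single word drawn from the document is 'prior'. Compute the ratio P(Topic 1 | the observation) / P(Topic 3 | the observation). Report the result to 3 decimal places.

Only the two components matter; the odds are (π_i f_i(x)) / (π_j f_j(x)).
Evaluate each component's likelihood at the observed value:
  L_1 = P(prior | comp) = 0.32
  L_2 = P(prior | comp) = 0.12
  L_3 = P(prior | comp) = 0.20
  L_4 = P(prior | comp) = 0.25
0.1248 / 0.098 ≈ 1.273

1.273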